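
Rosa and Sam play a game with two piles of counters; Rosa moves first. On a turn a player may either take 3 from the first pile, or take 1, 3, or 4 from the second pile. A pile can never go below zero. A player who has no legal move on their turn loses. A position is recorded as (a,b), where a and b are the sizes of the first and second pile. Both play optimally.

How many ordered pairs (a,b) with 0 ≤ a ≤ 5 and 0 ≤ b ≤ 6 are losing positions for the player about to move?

Positions with no move are L. A position that does have a move is losing for the player to move precisely when every available move leads to a winning position for the opponent. Fill in the labels:
Every move lowers a or b (never raises either), so fill the grid row by row in increasing a, and left to right within a row: each cell's successors are then already labelled.
      b=0  b=1  b=2  b=3  b=4  b=5  b=6
a=0:    L    W    L    W    W    W    W
a=1:    L    W    L    W    W    W    W
a=2:    L    W    L    W    W    W    W
a=3:    W    L    W    L    W    W    W
a=4:    W    L    W    L    W    W    W
a=5:    W    L    W    L    W    W    W
Cells with no legal move (terminal, hence L): (0,0), (1,0), (2,0).
The remaining L cells, each justified by listing all of its moves:
(0,2): →(0,1)(W) only, which is W, so L
(1,2): →(1,1)(W) only, which is W, so L
(2,2): →(2,1)(W) only, which is W, so L
(3,1): →(0,1)(W), (3,0)(W) — all W, so L
(3,3): →(0,3)(W), (3,2)(W), (3,0)(W) — all W, so L
(4,1): →(1,1)(W), (4,0)(W) — all W, so L
(4,3): →(1,3)(W), (4,2)(W), (4,0)(W) — all W, so L
(5,1): →(2,1)(W), (5,0)(W) — all W, so L
(5,3): →(2,3)(W), (5,2)(W), (5,0)(W) — all W, so L
Every other cell has at least one move into one of the L cells above, so it is W.
L cells per row: a=0: 2, a=1: 2, a=2: 2, a=3: 2, a=4: 2, a=5: 2; total 12.

12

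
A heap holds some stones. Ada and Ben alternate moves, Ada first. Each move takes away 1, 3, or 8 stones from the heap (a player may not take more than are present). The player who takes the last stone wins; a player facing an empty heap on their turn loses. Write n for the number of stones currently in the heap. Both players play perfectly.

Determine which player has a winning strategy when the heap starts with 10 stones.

Ada wins.

Label each position W (a win for the player to move) or L (a loss). A position with no legal move is L; any other position is W exactly when some move reaches an L, and L when every move reaches a W.
n=0: no move → L
n=1: →0(L), so W
n=2: →1(W) only, which is W, so L
n=3: →2(L), so W
n=4: →3(W), 1(W) — all W, so L
n=5: →4(L), so W
n=6: →5(W), 3(W) — all W, so L
n=7: →6(L), so W
n=8: →0(L), so W
n=9: →6(L), so W
n=10: →2(L), so W
From 10 Ada can remove 8, leaving 2, reaching an L position.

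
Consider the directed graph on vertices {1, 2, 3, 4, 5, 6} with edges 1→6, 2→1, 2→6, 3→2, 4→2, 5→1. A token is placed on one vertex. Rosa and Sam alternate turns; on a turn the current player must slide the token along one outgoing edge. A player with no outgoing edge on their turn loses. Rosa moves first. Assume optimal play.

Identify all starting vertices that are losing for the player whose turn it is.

3, 4, 5, 6

Work bottom-up. With no move the player to move loses. Otherwise the position is W if at least one move leads to an L position for the opponent, and L if every move leads to a W.
Every edge goes from a vertex to one that appears earlier in the order 6, 1, 2, 3, 4, 5, so processing vertices in that order labels each vertex after all of its successors.
6: no outgoing edge → L
1: →6(L), so W
2: →6(L), so W
3: →2(W) only, which is W, so L
4: →2(W) only, which is W, so L
5: →1(W) only, which is W, so L
Reading off the rows marked L gives the requested list; there are 4 such vertices.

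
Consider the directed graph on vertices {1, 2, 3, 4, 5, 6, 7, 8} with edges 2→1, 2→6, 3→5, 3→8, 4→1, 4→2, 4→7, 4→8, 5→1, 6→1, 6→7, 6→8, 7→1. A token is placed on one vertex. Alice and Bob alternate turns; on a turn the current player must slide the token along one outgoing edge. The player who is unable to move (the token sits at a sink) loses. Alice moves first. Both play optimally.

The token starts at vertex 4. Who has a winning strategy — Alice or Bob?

Label each position W (a win for the player to move) or L (a loss). A position with no legal move is L; any other position is W exactly when some move reaches an L, and L when every move reaches a W.
Every edge goes from a vertex to one that appears earlier in the order 1, 8, 5, 7, 6, 3, 2, 4, so processing vertices in that order labels each vertex after all of its successors.
1: no outgoing edge → L
8: no outgoing edge → L
5: →1(L), so W
7: →1(L), so W
6: →8(L), so W
3: →8(L), so W
2: →1(L), so W
4: →8(L), so W
From 4 Alice can move to 8, reaching an L position.

Alice wins.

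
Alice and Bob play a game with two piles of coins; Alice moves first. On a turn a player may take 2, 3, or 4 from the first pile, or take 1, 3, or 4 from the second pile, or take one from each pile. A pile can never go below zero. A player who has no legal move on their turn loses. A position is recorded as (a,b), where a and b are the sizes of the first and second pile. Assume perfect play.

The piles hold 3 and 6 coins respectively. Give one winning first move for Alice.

Classify positions by backward induction: terminal positions (no move available) are L. From any other position, the mover wins iff some move reaches an L.
No move ever increases a pile, so every position that can arise here has a ≤ 3 and b ≤ 6; it is enough to label the cells with 0 ≤ a ≤ 3 and 0 ≤ b ≤ 6.
Every move lowers a or b (never raises either), so fill the grid row by row in increasing a, and left to right within a row: each cell's successors are then already labelled.
      b=0  b=1  b=2  b=3  b=4  b=5  b=6
a=0:    L    W    L    W    W    W    W
a=1:    L    W    L    W    W    W    W
a=2:    W    W    W    W    L    W    L
a=3:    W    L    W    L    W    W    W
Cells with no legal move (terminal, hence L): (0,0), (1,0).
The remaining L cells, each justified by listing all of its moves:
(0,2): the only move is to (0,1)(W), a W ⇒ L
(1,2): moves to (1,1)(W), (0,1)(W); every one is W ⇒ L
(2,4): moves to (0,4)(W), (2,3)(W), (2,1)(W), (2,0)(W), (1,3)(W); every one is W ⇒ L
(2,6): moves to (0,6)(W), (2,5)(W), (2,3)(W), (2,2)(W), (1,5)(W); every one is W ⇒ L
(3,1): moves to (1,1)(W), (0,1)(W), (3,0)(W), (2,0)(W); every one is W ⇒ L
(3,3): moves to (1,3)(W), (0,3)(W), (3,2)(W), (3,0)(W), (2,2)(W); every one is W ⇒ L
Every other cell has at least one move into one of the L cells above, so it is W.
From (3,6), the L positions reachable in one move are: (3,3).

Move to (3,3).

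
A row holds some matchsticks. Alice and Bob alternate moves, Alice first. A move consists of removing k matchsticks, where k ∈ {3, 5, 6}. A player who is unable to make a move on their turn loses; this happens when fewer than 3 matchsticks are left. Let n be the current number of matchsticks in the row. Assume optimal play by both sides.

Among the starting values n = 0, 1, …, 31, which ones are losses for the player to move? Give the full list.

Label each position W (a win for the player to move) or L (a loss). A position with no legal move is L; any other position is W exactly when some move reaches an L, and L when every move reaches a W.
n=0: no move → L
n=1: no move → L
n=2: no move → L
n=3: reaches L-position 0 → W
n=4: reaches L-position 1 → W
n=5: reaches L-position 2 → W
n=6: reaches L-position 1 → W
n=7: reaches L-position 2 → W
n=8: reaches L-position 2 → W
n=9: only reaches 6(W), 4(W), 3(W), all W → L
n=10: only reaches 7(W), 5(W), 4(W), all W → L
n=11: only reaches 8(W), 6(W), 5(W), all W → L
n=12: reaches L-position 9 → W
n=13: reaches L-position 10 → W
n=14: reaches L-position 11 → W
n=15: reaches L-position 10 → W
n=16: reaches L-position 11 → W
n=17: reaches L-position 11 → W
n=18: only reaches 15(W), 13(W), 12(W), all W → L
n=19: only reaches 16(W), 14(W), 13(W), all W → L
n=20: only reaches 17(W), 15(W), 14(W), all W → L
n=21: reaches L-position 18 → W
n=22: reaches L-position 19 → W
n=23: reaches L-position 20 → W
n=24: reaches L-position 19 → W
n=25: reaches L-position 20 → W
n=26: reaches L-position 20 → W
n=27: only reaches 24(W), 22(W), 21(W), all W → L
n=28: only reaches 25(W), 23(W), 22(W), all W → L
n=29: only reaches 26(W), 24(W), 23(W), all W → L
n=30: reaches L-position 27 → W
n=31: reaches L-position 28 → W
The losing starting values of n are exactly the entries labelled L in this table (12 of them).

0, 1, 2, 9, 10, 11, 18, 19, 20, 27, 28, 29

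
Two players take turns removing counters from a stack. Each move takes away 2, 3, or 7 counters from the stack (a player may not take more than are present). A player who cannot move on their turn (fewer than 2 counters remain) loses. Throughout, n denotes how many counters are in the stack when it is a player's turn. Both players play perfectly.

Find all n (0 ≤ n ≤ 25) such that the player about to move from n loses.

Compute win/loss labels from the base case upward. A position with no move is L. Any other position is W if it can reach an L in one move, else L.
n=0: no move → L
n=1: no move → L
n=2: W (go to 0, an L position)
n=3: W (go to 1, an L position)
n=4: W (go to 1, an L position)
n=5: L (options 3(W), 2(W) are all W)
n=6: L (options 4(W), 3(W) are all W)
n=7: W (go to 5, an L position)
n=8: W (go to 6, an L position)
n=9: W (go to 6, an L position)
n=10: L (options 8(W), 7(W), 3(W) are all W)
n=11: L (options 9(W), 8(W), 4(W) are all W)
n=12: W (go to 10, an L position)
n=13: W (go to 11, an L position)
n=14: W (go to 11, an L position)
n=15: L (options 13(W), 12(W), 8(W) are all W)
n=16: L (options 14(W), 13(W), 9(W) are all W)
n=17: W (go to 15, an L position)
n=18: W (go to 16, an L position)
n=19: W (go to 16, an L position)
n=20: L (options 18(W), 17(W), 13(W) are all W)
n=21: L (options 19(W), 18(W), 14(W) are all W)
n=22: W (go to 20, an L position)
n=23: W (go to 21, an L position)
n=24: W (go to 21, an L position)
n=25: L (options 23(W), 22(W), 18(W) are all W)
The losing starting values of n are exactly the entries labelled L in this table (11 of them).

0, 1, 5, 6, 10, 11, 15, 16, 20, 21, 25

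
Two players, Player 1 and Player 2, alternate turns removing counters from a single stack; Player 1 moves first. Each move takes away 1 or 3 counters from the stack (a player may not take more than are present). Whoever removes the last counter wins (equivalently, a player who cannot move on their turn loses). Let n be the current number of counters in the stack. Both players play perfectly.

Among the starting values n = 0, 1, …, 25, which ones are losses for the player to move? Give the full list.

Label each position W (a win for the player to move) or L (a loss). A position with no legal move is L; any other position is W exactly when some move reaches an L, and L when every move reaches a W.
n=0: no move → L
n=1: →0(L), so W
n=2: →1(W) only, which is W, so L
n=3: →2(L), so W
n=4: →3(W), 1(W) — all W, so L
n=5: →4(L), so W
n=6: →5(W), 3(W) — all W, so L
n=7: →6(L), so W
n=8: →7(W), 5(W) — all W, so L
n=9: →8(L), so W
n=10: →9(W), 7(W) — all W, so L
n=11: →10(L), so W
n=12: →11(W), 9(W) — all W, so L
n=13: →12(L), so W
n=14: →13(W), 11(W) — all W, so L
n=15: →14(L), so W
n=16: →15(W), 13(W) — all W, so L
n=17: →16(L), so W
n=18: →17(W), 15(W) — all W, so L
n=19: →18(L), so W
n=20: →19(W), 17(W) — all W, so L
n=21: →20(L), so W
n=22: →21(W), 19(W) — all W, so L
n=23: →22(L), so W
n=24: →23(W), 21(W) — all W, so L
n=25: →24(L), so W
Reading off the rows marked L gives the requested list; there are 13 such values of n.

0, 2, 4, 6, 8, 10, 12, 14, 16, 18, 20, 22, 24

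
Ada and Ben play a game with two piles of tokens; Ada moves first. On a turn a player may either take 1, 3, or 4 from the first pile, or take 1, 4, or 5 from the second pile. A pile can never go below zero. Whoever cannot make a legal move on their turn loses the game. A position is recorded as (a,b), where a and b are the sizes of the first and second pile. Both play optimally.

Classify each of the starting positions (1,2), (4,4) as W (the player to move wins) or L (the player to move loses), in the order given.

Positions with no move are L. A position that does have a move is losing for the player to move precisely when every available move leads to a winning position for the opponent. Fill in the labels:
No move ever increases a pile, so every position that can arise here has a ≤ 4 and b ≤ 4; it is enough to label the cells with 0 ≤ a ≤ 4 and 0 ≤ b ≤ 4.
Every move lowers a or b (never raises either), so fill the grid row by row in increasing a, and left to right within a row: each cell's successors are then already labelled.
      b=0  b=1  b=2  b=3  b=4
a=0:    L    W    L    W    W
a=1:    W    L    W    L    W
a=2:    L    W    L    W    W
a=3:    W    L    W    L    W
a=4:    W    W    W    W    L
Cells with no legal move (terminal, hence L): (0,0).
The remaining L cells, each justified by listing all of its moves:
(0,2): L (sole option (0,1)(W) is W)
(1,1): L (options (0,1)(W), (1,0)(W) are all W)
(1,3): L (options (0,3)(W), (1,2)(W) are all W)
(2,0): L (sole option (1,0)(W) is W)
(2,2): L (options (1,2)(W), (2,1)(W) are all W)
(3,1): L (options (2,1)(W), (0,1)(W), (3,0)(W) are all W)
(3,3): L (options (2,3)(W), (0,3)(W), (3,2)(W) are all W)
(4,4): L (options (3,4)(W), (1,4)(W), (0,4)(W), (4,3)(W), (4,0)(W) are all W)
Every other cell has at least one move into one of the L cells above, so it is W.
(1,2): the move to (0,2) reaches an L cell, so W
(4,4): one of the L cells justified above, so L

(1,2): W, (4,4): L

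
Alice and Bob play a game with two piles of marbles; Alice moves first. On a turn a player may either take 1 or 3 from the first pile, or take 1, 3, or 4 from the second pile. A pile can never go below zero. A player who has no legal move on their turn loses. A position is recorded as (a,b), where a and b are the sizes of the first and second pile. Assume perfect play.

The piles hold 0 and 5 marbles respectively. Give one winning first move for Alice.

Move to (0,2).

Work bottom-up. With no move the player to move loses. Otherwise the position is W if at least one move leads to an L position for the opponent, and L if every move leads to a W.
No move ever increases a pile, so every position that can arise here has a ≤ 0 and b ≤ 5; it is enough to label the cells with 0 ≤ a ≤ 0 and 0 ≤ b ≤ 5.
Every move lowers a or b (never raises either), so fill the grid row by row in increasing a, and left to right within a row: each cell's successors are then already labelled.
      b=0  b=1  b=2  b=3  b=4  b=5
a=0:    L    W    L    W    W    W
Cells with no legal move (terminal, hence L): (0,0).
The remaining L cells, each justified by listing all of its moves:
(0,2): only reaches (0,1)(W), which is W → L
Every other cell has at least one move into one of the L cells above, so it is W.
From (0,5), the L positions reachable in one move are: (0,2).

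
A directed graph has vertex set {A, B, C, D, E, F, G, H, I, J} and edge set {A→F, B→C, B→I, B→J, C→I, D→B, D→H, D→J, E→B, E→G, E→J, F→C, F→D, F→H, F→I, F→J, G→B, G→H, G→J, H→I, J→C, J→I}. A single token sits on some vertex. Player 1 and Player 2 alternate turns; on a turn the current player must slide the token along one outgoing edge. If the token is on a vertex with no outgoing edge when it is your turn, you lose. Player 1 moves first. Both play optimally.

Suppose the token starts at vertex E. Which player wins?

Player 1 wins.

Work bottom-up. With no move the player to move loses. Otherwise the position is W if at least one move leads to an L position for the opponent, and L if every move leads to a W.
Every edge goes from a vertex to one that appears earlier in the order I, C, J, H, B, G, D, E, F, A, so processing vertices in that order labels each vertex after all of its successors.
I: no outgoing edge → L
C: →I(L), so W
J: →I(L), so W
H: →I(L), so W
B: →I(L), so W
G: →B(W), H(W), J(W) — all W, so L
D: →B(W), H(W), J(W) — all W, so L
E: →G(L), so W
F: →D(L), so W
A: →F(W) only, which is W, so L
From E Player 1 can move to G, reaching an L position.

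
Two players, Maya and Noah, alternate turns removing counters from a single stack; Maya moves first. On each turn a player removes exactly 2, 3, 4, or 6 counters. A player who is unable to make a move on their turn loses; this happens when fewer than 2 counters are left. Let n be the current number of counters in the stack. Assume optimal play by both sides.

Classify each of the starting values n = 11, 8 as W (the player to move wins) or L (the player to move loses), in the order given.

11: W, 8: L

Build the W/L table. Terminal = L. A non-terminal position is W if it has a move to some L; otherwise it is L.
n=0: no move → L
n=1: no move → L
n=2: reaches L-position 0 → W
n=3: reaches L-position 1 → W
n=4: reaches L-position 1 → W
n=5: reaches L-position 1 → W
n=6: reaches L-position 0 → W
n=7: reaches L-position 1 → W
n=8: only reaches 6(W), 5(W), 4(W), 2(W), all W → L
n=9: only reaches 7(W), 6(W), 5(W), 3(W), all W → L
n=10: reaches L-position 8 → W
n=11: reaches L-position 9 → W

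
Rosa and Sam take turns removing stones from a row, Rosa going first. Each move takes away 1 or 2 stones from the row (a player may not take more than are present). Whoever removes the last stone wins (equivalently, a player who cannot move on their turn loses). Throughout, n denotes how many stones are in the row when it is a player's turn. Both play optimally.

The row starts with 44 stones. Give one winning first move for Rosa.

Remove 2, leaving 42.

Classify positions by backward induction: terminal positions (no move available) are L. From any other position, the mover wins iff some move reaches an L.
n=0: no move → L
n=1: →0(L), so W
n=2: →0(L), so W
n=3: →2(W), 1(W) — all W, so L
n=4: →3(L), so W
n=5: →3(L), so W
n=6: →5(W), 4(W) — all W, so L
n=7: →6(L), so W
n=8: →6(L), so W
n=9: →8(W), 7(W) — all W, so L
n=10: →9(L), so W
n=11: →9(L), so W
n=12: →11(W), 10(W) — all W, so L
n=13: →12(L), so W
n=14: →12(L), so W
n=15: →14(W), 13(W) — all W, so L
n=16: →15(L), so W
n=17: →15(L), so W
n=18: →17(W), 16(W) — all W, so L
n=19: →18(L), so W
n=20: →18(L), so W
n=21: →20(W), 19(W) — all W, so L
n=22: →21(L), so W
n=23: →21(L), so W
n=24: →23(W), 22(W) — all W, so L
n=25: →24(L), so W
n=26: →24(L), so W
n=27: →26(W), 25(W) — all W, so L
n=28: →27(L), so W
n=29: →27(L), so W
n=30: →29(W), 28(W) — all W, so L
n=31: →30(L), so W
n=32: →30(L), so W
n=33: →32(W), 31(W) — all W, so L
n=34: →33(L), so W
n=35: →33(L), so W
n=36: →35(W), 34(W) — all W, so L
n=37: →36(L), so W
n=38: →36(L), so W
n=39: →38(W), 37(W) — all W, so L
n=40: →39(L), so W
n=41: →39(L), so W
n=42: →41(W), 40(W) — all W, so L
n=43: →42(L), so W
n=44: →42(L), so W
From 44, the L positions reachable in one move are: 42.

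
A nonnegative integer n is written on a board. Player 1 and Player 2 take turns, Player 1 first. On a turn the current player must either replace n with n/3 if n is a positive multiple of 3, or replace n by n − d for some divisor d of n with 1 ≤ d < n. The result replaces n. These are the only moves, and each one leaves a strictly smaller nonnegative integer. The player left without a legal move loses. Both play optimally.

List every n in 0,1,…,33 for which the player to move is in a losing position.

Classify positions by backward induction: terminal positions (no move available) are L. From any other position, the mover wins iff some move reaches an L.
n=0: no move → L
n=1: no move → L
n=2: W (go to 1, an L position)
n=3: W (go to 1, an L position)
n=4: L (options 2(W), 3(W) are all W)
n=5: W (go to 4, an L position)
n=6: W (go to 4, an L position)
n=7: L (sole option 6(W) is W)
n=8: W (go to 4, an L position)
n=9: L (options 3(W), 6(W), 8(W) are all W)
n=10: W (go to 9, an L position)
n=11: L (sole option 10(W) is W)
n=12: W (go to 4, an L position)
n=13: L (sole option 12(W) is W)
n=14: W (go to 7, an L position)
n=15: L (options 5(W), 10(W), 12(W), 14(W) are all W)
n=16: W (go to 15, an L position)
n=17: L (sole option 16(W) is W)
n=18: W (go to 9, an L position)
n=19: L (sole option 18(W) is W)
n=20: W (go to 15, an L position)
n=21: W (go to 7, an L position)
n=22: W (go to 11, an L position)
n=23: L (sole option 22(W) is W)
n=24: W (go to 23, an L position)
n=25: L (options 20(W), 24(W) are all W)
n=26: W (go to 13, an L position)
n=27: W (go to 9, an L position)
n=28: L (options 14(W), 21(W), 24(W), 26(W), 27(W) are all W)
n=29: W (go to 28, an L position)
n=30: W (go to 15, an L position)
n=31: L (sole option 30(W) is W)
n=32: W (go to 28, an L position)
n=33: W (go to 11, an L position)
The losing starting values of n are exactly the entries labelled L in this table (14 of them).

0, 1, 4, 7, 9, 11, 13, 15, 17, 19, 23, 25, 28, 31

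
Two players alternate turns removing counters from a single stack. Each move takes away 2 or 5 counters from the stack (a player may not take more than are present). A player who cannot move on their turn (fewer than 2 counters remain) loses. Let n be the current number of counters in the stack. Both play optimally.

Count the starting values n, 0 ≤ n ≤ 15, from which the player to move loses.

8

Build the W/L table. Terminal = L. A non-terminal position is W if it has a move to some L; otherwise it is L.
n=0: no move → L
n=1: no move → L
n=2: reaches L-position 0 → W
n=3: reaches L-position 1 → W
n=4: only reaches 2(W), which is W → L
n=5: reaches L-position 0 → W
n=6: reaches L-position 4 → W
n=7: only reaches 5(W), 2(W), all W → L
n=8: only reaches 6(W), 3(W), all W → L
n=9: reaches L-position 7 → W
n=10: reaches L-position 8 → W
n=11: only reaches 9(W), 6(W), all W → L
n=12: reaches L-position 7 → W
n=13: reaches L-position 11 → W
n=14: only reaches 12(W), 9(W), all W → L
n=15: only reaches 13(W), 10(W), all W → L
L entries with 0 ≤ n ≤ 15: n = 0, 1, 4, 7, 8, 11, 14, 15; that makes 8.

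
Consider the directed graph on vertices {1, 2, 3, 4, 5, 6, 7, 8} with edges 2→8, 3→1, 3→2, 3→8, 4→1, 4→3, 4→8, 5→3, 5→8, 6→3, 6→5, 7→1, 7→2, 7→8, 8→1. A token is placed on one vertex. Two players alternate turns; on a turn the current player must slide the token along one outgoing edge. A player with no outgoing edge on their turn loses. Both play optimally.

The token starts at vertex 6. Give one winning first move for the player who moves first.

Build the W/L table. Terminal = L. A non-terminal position is W if it has a move to some L; otherwise it is L.
Every edge goes from a vertex to one that appears earlier in the order 1, 8, 2, 3, 4, 5, 7, 6, so processing vertices in that order labels each vertex after all of its successors.
1: no outgoing edge → L
8: W (go to 1, an L position)
2: L (sole option 8(W) is W)
3: W (go to 2, an L position)
4: W (go to 1, an L position)
5: L (options 3(W), 8(W) are all W)
7: W (go to 2, an L position)
6: W (go to 5, an L position)
From 6, the L positions reachable in one move are: 5.

Move to 5.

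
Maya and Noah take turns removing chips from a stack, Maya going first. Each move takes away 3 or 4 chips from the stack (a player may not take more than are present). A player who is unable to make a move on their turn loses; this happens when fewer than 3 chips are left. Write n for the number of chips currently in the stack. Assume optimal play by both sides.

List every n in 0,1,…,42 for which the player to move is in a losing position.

0, 1, 2, 7, 8, 9, 14, 15, 16, 21, 22, 23, 28, 29, 30, 35, 36, 37, 42

Label each position W (a win for the player to move) or L (a loss). A position with no legal move is L; any other position is W exactly when some move reaches an L, and L when every move reaches a W.
n=0: no move → L
n=1: no move → L
n=2: no move → L
n=3: →0(L), so W
n=4: →1(L), so W
n=5: →2(L), so W
n=6: →2(L), so W
n=7: →4(W), 3(W) — all W, so L
n=8: →5(W), 4(W) — all W, so L
n=9: →6(W), 5(W) — all W, so L
n=10: →7(L), so W
n=11: →8(L), so W
n=12: →9(L), so W
n=13: →9(L), so W
n=14: →11(W), 10(W) — all W, so L
n=15: →12(W), 11(W) — all W, so L
n=16: →13(W), 12(W) — all W, so L
n=17: →14(L), so W
n=18: →15(L), so W
n=19: →16(L), so W
n=20: →16(L), so W
n=21: →18(W), 17(W) — all W, so L
n=22: →19(W), 18(W) — all W, so L
n=23: →20(W), 19(W) — all W, so L
n=24: →21(L), so W
n=25: →22(L), so W
n=26: →23(L), so W
n=27: →23(L), so W
n=28: →25(W), 24(W) — all W, so L
n=29: →26(W), 25(W) — all W, so L
n=30: →27(W), 26(W) — all W, so L
n=31: →28(L), so W
n=32: →29(L), so W
n=33: →30(L), so W
n=34: →30(L), so W
n=35: →32(W), 31(W) — all W, so L
n=36: →33(W), 32(W) — all W, so L
n=37: →34(W), 33(W) — all W, so L
n=38: →35(L), so W
n=39: →36(L), so W
n=40: →37(L), so W
n=41: →37(L), so W
n=42: →39(W), 38(W) — all W, so L
Reading off the rows marked L gives the requested list; there are 19 such values of n.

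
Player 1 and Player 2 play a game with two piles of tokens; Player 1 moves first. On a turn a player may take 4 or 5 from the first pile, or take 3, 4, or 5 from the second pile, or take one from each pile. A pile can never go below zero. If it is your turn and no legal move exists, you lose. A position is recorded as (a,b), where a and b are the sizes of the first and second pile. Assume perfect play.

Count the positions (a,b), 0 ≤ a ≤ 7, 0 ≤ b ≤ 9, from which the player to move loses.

25

Classify positions by backward induction: terminal positions (no move available) are L. From any other position, the mover wins iff some move reaches an L.
Every move lowers a or b (never raises either), so fill the grid row by row in increasing a, and left to right within a row: each cell's successors are then already labelled.
      b=0  b=1  b=2  b=3  b=4  b=5  b=6  b=7  b=8  b=9
a=0:    L    L    L    W    W    W    W    W    L    L
a=1:    L    W    W    W    W    W    L    L    L    W
a=2:    L    W    L    W    W    W    W    W    W    W
a=3:    L    W    L    W    W    W    W    W    L    L
a=4:    W    W    W    W    L    L    L    W    W    W
a=5:    W    W    W    L    L    W    W    W    W    W
a=6:    W    L    W    L    W    W    W    W    W    L
a=7:    W    L    W    L    W    W    W    W    W    W
Cells with no legal move (terminal, hence L): (0,0), (0,1), (0,2), (1,0), (2,0), (3,0).
The remaining L cells, each justified by listing all of its moves:
(0,8): →(0,5)(W), (0,4)(W), (0,3)(W) — all W, so L
(0,9): →(0,6)(W), (0,5)(W), (0,4)(W) — all W, so L
(1,6): →(1,3)(W), (1,2)(W), (1,1)(W), (0,5)(W) — all W, so L
(1,7): →(1,4)(W), (1,3)(W), (1,2)(W), (0,6)(W) — all W, so L
(1,8): →(1,5)(W), (1,4)(W), (1,3)(W), (0,7)(W) — all W, so L
(2,2): →(1,1)(W) only, which is W, so L
(3,2): →(2,1)(W) only, which is W, so L
(3,8): →(3,5)(W), (3,4)(W), (3,3)(W), (2,7)(W) — all W, so L
(3,9): →(3,6)(W), (3,5)(W), (3,4)(W), (2,8)(W) — all W, so L
(4,4): →(0,4)(W), (4,1)(W), (4,0)(W), (3,3)(W) — all W, so L
(4,5): →(0,5)(W), (4,2)(W), (4,1)(W), (4,0)(W), (3,4)(W) — all W, so L
(4,6): →(0,6)(W), (4,3)(W), (4,2)(W), (4,1)(W), (3,5)(W) — all W, so L
(5,3): →(1,3)(W), (0,3)(W), (5,0)(W), (4,2)(W) — all W, so L
(5,4): →(1,4)(W), (0,4)(W), (5,1)(W), (5,0)(W), (4,3)(W) — all W, so L
(6,1): →(2,1)(W), (1,1)(W), (5,0)(W) — all W, so L
(6,3): →(2,3)(W), (1,3)(W), (6,0)(W), (5,2)(W) — all W, so L
(6,9): →(2,9)(W), (1,9)(W), (6,6)(W), (6,5)(W), (6,4)(W), (5,8)(W) — all W, so L
(7,1): →(3,1)(W), (2,1)(W), (6,0)(W) — all W, so L
(7,3): →(3,3)(W), (2,3)(W), (7,0)(W), (6,2)(W) — all W, so L
Every other cell has at least one move into one of the L cells above, so it is W.
L cells per row: a=0: 5, a=1: 4, a=2: 2, a=3: 4, a=4: 3, a=5: 2, a=6: 3, a=7: 2; total 25.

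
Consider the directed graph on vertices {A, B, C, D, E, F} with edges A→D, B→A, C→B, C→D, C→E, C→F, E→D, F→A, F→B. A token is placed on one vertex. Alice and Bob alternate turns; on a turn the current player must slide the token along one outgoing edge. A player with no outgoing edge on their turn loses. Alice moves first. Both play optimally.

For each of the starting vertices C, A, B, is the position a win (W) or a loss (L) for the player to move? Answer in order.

Work bottom-up. With no move the player to move loses. Otherwise the position is W if at least one move leads to an L position for the opponent, and L if every move leads to a W.
Every edge goes from a vertex to one that appears earlier in the order D, A, B, E, F, C, so processing vertices in that order labels each vertex after all of its successors.
D: no outgoing edge → L
A: W (go to D, an L position)
B: L (sole option A(W) is W)
E: W (go to D, an L position)
F: W (go to B, an L position)
C: W (go to B, an L position)

C: W, A: W, B: L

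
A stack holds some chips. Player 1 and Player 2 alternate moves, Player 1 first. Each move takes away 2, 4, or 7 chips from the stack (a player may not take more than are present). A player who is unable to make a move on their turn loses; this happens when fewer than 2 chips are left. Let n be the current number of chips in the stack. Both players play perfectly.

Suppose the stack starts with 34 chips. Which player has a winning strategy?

Build the W/L table. Terminal = L. A non-terminal position is W if it has a move to some L; otherwise it is L.
n=0: no move → L
n=1: no move → L
n=2: reaches L-position 0 → W
n=3: reaches L-position 1 → W
n=4: reaches L-position 0 → W
n=5: reaches L-position 1 → W
n=6: only reaches 4(W), 2(W), all W → L
n=7: reaches L-position 0 → W
n=8: reaches L-position 6 → W
n=9: only reaches 7(W), 5(W), 2(W), all W → L
n=10: reaches L-position 6 → W
n=11: reaches L-position 9 → W
n=12: only reaches 10(W), 8(W), 5(W), all W → L
n=13: reaches L-position 9 → W
n=14: reaches L-position 12 → W
n=15: only reaches 13(W), 11(W), 8(W), all W → L
n=16: reaches L-position 12 → W
n=17: reaches L-position 15 → W
n=18: only reaches 16(W), 14(W), 11(W), all W → L
n=19: reaches L-position 15 → W
n=20: reaches L-position 18 → W
n=21: only reaches 19(W), 17(W), 14(W), all W → L
n=22: reaches L-position 18 → W
n=23: reaches L-position 21 → W
n=24: only reaches 22(W), 20(W), 17(W), all W → L
n=25: reaches L-position 21 → W
n=26: reaches L-position 24 → W
n=27: only reaches 25(W), 23(W), 20(W), all W → L
n=28: reaches L-position 24 → W
n=29: reaches L-position 27 → W
n=30: only reaches 28(W), 26(W), 23(W), all W → L
n=31: reaches L-position 27 → W
n=32: reaches L-position 30 → W
n=33: only reaches 31(W), 29(W), 26(W), all W → L
n=34: reaches L-position 30 → W
The starting position 34 is W: Player 1 should remove 4, leaving 30, handing over an L position.

Player 1 wins.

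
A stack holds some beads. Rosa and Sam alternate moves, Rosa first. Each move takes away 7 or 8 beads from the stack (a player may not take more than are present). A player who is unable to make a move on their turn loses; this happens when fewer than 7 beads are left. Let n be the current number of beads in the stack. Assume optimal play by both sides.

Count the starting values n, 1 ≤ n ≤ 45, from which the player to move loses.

21

Use the standard recursion: the mover loses at a terminal position; elsewhere, the mover wins exactly when some move hands the opponent an L position.
n=0: no move → L
n=1: no move → L
n=2: no move → L
n=3: no move → L
n=4: no move → L
n=5: no move → L
n=6: no move → L
n=7: reaches L-position 0 → W
n=8: reaches L-position 1 → W
n=9: reaches L-position 2 → W
n=10: reaches L-position 3 → W
n=11: reaches L-position 4 → W
n=12: reaches L-position 5 → W
n=13: reaches L-position 6 → W
n=14: reaches L-position 6 → W
n=15: only reaches 8(W), 7(W), all W → L
n=16: only reaches 9(W), 8(W), all W → L
n=17: only reaches 10(W), 9(W), all W → L
n=18: only reaches 11(W), 10(W), all W → L
n=19: only reaches 12(W), 11(W), all W → L
n=20: only reaches 13(W), 12(W), all W → L
n=21: only reaches 14(W), 13(W), all W → L
n=22: reaches L-position 15 → W
n=23: reaches L-position 16 → W
n=24: reaches L-position 17 → W
n=25: reaches L-position 18 → W
n=26: reaches L-position 19 → W
n=27: reaches L-position 20 → W
n=28: reaches L-position 21 → W
n=29: reaches L-position 21 → W
n=30: only reaches 23(W), 22(W), all W → L
n=31: only reaches 24(W), 23(W), all W → L
n=32: only reaches 25(W), 24(W), all W → L
n=33: only reaches 26(W), 25(W), all W → L
n=34: only reaches 27(W), 26(W), all W → L
n=35: only reaches 28(W), 27(W), all W → L
n=36: only reaches 29(W), 28(W), all W → L
n=37: reaches L-position 30 → W
n=38: reaches L-position 31 → W
n=39: reaches L-position 32 → W
n=40: reaches L-position 33 → W
n=41: reaches L-position 34 → W
n=42: reaches L-position 35 → W
n=43: reaches L-position 36 → W
n=44: reaches L-position 36 → W
n=45: only reaches 38(W), 37(W), all W → L
L entries with 1 ≤ n ≤ 45 (n=0 is outside the asked range and is not counted): n = 1, 2, 3, 4, 5, 6, 15, 16, 17, 18, 19, 20, 21, 30, 31, 32, 33, 34, 35, 36, 45; that makes 21.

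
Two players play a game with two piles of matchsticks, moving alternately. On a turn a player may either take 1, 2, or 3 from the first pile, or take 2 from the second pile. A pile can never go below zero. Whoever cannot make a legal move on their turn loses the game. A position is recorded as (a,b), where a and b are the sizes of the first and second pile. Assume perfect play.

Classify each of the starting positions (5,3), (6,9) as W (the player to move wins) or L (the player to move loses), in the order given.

Positions with no move are L. A position that does have a move is losing for the player to move precisely when every available move leads to a winning position for the opponent. Fill in the labels:
No move ever increases a pile, so every position that can arise here has a ≤ 6 and b ≤ 9; it is enough to label the cells with 0 ≤ a ≤ 6 and 0 ≤ b ≤ 9.
Every move lowers a or b (never raises either), so fill the grid row by row in increasing a, and left to right within a row: each cell's successors are then already labelled.
      b=0  b=1  b=2  b=3  b=4  b=5  b=6  b=7  b=8  b=9
a=0:    L    L    W    W    L    L    W    W    L    L
a=1:    W    W    L    L    W    W    L    L    W    W
a=2:    W    W    W    W    W    W    W    W    W    W
a=3:    W    W    W    W    W    W    W    W    W    W
a=4:    L    L    W    W    L    L    W    W    L    L
a=5:    W    W    L    L    W    W    L    L    W    W
a=6:    W    W    W    W    W    W    W    W    W    W
Cells with no legal move (terminal, hence L): (0,0), (0,1).
The remaining L cells, each justified by listing all of its moves:
(0,4): only reaches (0,2)(W), which is W → L
(0,5): only reaches (0,3)(W), which is W → L
(0,8): only reaches (0,6)(W), which is W → L
(0,9): only reaches (0,7)(W), which is W → L
(1,2): only reaches (0,2)(W), (1,0)(W), all W → L
(1,3): only reaches (0,3)(W), (1,1)(W), all W → L
(1,6): only reaches (0,6)(W), (1,4)(W), all W → L
(1,7): only reaches (0,7)(W), (1,5)(W), all W → L
(4,0): only reaches (3,0)(W), (2,0)(W), (1,0)(W), all W → L
(4,1): only reaches (3,1)(W), (2,1)(W), (1,1)(W), all W → L
(4,4): only reaches (3,4)(W), (2,4)(W), (1,4)(W), (4,2)(W), all W → L
(4,5): only reaches (3,5)(W), (2,5)(W), (1,5)(W), (4,3)(W), all W → L
(4,8): only reaches (3,8)(W), (2,8)(W), (1,8)(W), (4,6)(W), all W → L
(4,9): only reaches (3,9)(W), (2,9)(W), (1,9)(W), (4,7)(W), all W → L
(5,2): only reaches (4,2)(W), (3,2)(W), (2,2)(W), (5,0)(W), all W → L
(5,3): only reaches (4,3)(W), (3,3)(W), (2,3)(W), (5,1)(W), all W → L
(5,6): only reaches (4,6)(W), (3,6)(W), (2,6)(W), (5,4)(W), all W → L
(5,7): only reaches (4,7)(W), (3,7)(W), (2,7)(W), (5,5)(W), all W → L
Every other cell has at least one move into one of the L cells above, so it is W.
(5,3): one of the L cells justified above, so L
(6,9): the move to (4,9) reaches an L cell, so W

(5,3): L, (6,9): W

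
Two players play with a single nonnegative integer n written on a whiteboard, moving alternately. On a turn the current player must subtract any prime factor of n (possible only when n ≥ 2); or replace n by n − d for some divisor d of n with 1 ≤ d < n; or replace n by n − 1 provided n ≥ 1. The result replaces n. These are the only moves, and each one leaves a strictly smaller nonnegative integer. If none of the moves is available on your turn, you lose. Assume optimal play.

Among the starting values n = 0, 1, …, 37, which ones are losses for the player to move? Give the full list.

Compute win/loss labels from the base case upward. A position with no move is L. Any other position is W if it can reach an L in one move, else L.
n=0: no move → L
n=1: W (go to 0, an L position)
n=2: W (go to 0, an L position)
n=3: W (go to 0, an L position)
n=4: L (options 2(W), 3(W) are all W)
n=5: W (go to 0, an L position)
n=6: W (go to 4, an L position)
n=7: W (go to 0, an L position)
n=8: W (go to 4, an L position)
n=9: L (options 6(W), 8(W) are all W)
n=10: W (go to 9, an L position)
n=11: W (go to 0, an L position)
n=12: W (go to 9, an L position)
n=13: W (go to 0, an L position)
n=14: L (options 7(W), 12(W), 13(W) are all W)
n=15: W (go to 14, an L position)
n=16: W (go to 14, an L position)
n=17: W (go to 0, an L position)
n=18: W (go to 9, an L position)
n=19: W (go to 0, an L position)
n=20: L (options 10(W), 15(W), 16(W), 18(W), 19(W) are all W)
n=21: W (go to 14, an L position)
n=22: W (go to 20, an L position)
n=23: W (go to 0, an L position)
n=24: W (go to 20, an L position)
n=25: W (go to 20, an L position)
n=26: L (options 13(W), 24(W), 25(W) are all W)
n=27: W (go to 26, an L position)
n=28: W (go to 14, an L position)
n=29: W (go to 0, an L position)
n=30: W (go to 20, an L position)
n=31: W (go to 0, an L position)
n=32: L (options 16(W), 24(W), 28(W), 30(W), 31(W) are all W)
n=33: W (go to 32, an L position)
n=34: W (go to 32, an L position)
n=35: L (options 28(W), 30(W), 34(W) are all W)
n=36: W (go to 32, an L position)
n=37: W (go to 0, an L position)
Reading off the rows marked L gives the requested list; there are 8 such values of n.

0, 4, 9, 14, 20, 26, 32, 35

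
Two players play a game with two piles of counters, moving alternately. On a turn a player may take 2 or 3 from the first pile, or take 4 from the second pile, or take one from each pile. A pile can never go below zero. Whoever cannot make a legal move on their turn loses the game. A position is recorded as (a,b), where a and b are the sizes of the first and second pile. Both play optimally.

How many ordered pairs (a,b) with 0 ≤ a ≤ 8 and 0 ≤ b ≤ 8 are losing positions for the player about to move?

Build the W/L table. Terminal = L. A non-terminal position is W if it has a move to some L; otherwise it is L.
Every move lowers a or b (never raises either), so fill the grid row by row in increasing a, and left to right within a row: each cell's successors are then already labelled.
      b=0  b=1  b=2  b=3  b=4  b=5  b=6  b=7  b=8
a=0:    L    L    L    L    W    W    W    W    L
a=1:    L    W    W    W    W    L    L    L    L
a=2:    W    W    W    W    L    L    W    W    W
a=3:    W    W    W    W    L    W    W    W    W
a=4:    W    L    L    L    W    W    W    W    W
a=5:    L    L    W    W    W    W    L    L    L
a=6:    L    W    W    W    W    L    L    W    W
a=7:    W    W    W    W    L    L    W    W    W
a=8:    W    W    L    L    L    W    W    W    W
Cells with no legal move (terminal, hence L): (0,0), (0,1), (0,2), (0,3), (1,0).
The remaining L cells, each justified by listing all of its moves:
(0,8): the only move is to (0,4)(W), a W ⇒ L
(1,5): moves to (1,1)(W), (0,4)(W); every one is W ⇒ L
(1,6): moves to (1,2)(W), (0,5)(W); every one is W ⇒ L
(1,7): moves to (1,3)(W), (0,6)(W); every one is W ⇒ L
(1,8): moves to (1,4)(W), (0,7)(W); every one is W ⇒ L
(2,4): moves to (0,4)(W), (2,0)(W), (1,3)(W); every one is W ⇒ L
(2,5): moves to (0,5)(W), (2,1)(W), (1,4)(W); every one is W ⇒ L
(3,4): moves to (1,4)(W), (0,4)(W), (3,0)(W), (2,3)(W); every one is W ⇒ L
(4,1): moves to (2,1)(W), (1,1)(W), (3,0)(W); every one is W ⇒ L
(4,2): moves to (2,2)(W), (1,2)(W), (3,1)(W); every one is W ⇒ L
(4,3): moves to (2,3)(W), (1,3)(W), (3,2)(W); every one is W ⇒ L
(5,0): moves to (3,0)(W), (2,0)(W); every one is W ⇒ L
(5,1): moves to (3,1)(W), (2,1)(W), (4,0)(W); every one is W ⇒ L
(5,6): moves to (3,6)(W), (2,6)(W), (5,2)(W), (4,5)(W); every one is W ⇒ L
(5,7): moves to (3,7)(W), (2,7)(W), (5,3)(W), (4,6)(W); every one is W ⇒ L
(5,8): moves to (3,8)(W), (2,8)(W), (5,4)(W), (4,7)(W); every one is W ⇒ L
(6,0): moves to (4,0)(W), (3,0)(W); every one is W ⇒ L
(6,5): moves to (4,5)(W), (3,5)(W), (6,1)(W), (5,4)(W); every one is W ⇒ L
(6,6): moves to (4,6)(W), (3,6)(W), (6,2)(W), (5,5)(W); every one is W ⇒ L
(7,4): moves to (5,4)(W), (4,4)(W), (7,0)(W), (6,3)(W); every one is W ⇒ L
(7,5): moves to (5,5)(W), (4,5)(W), (7,1)(W), (6,4)(W); every one is W ⇒ L
(8,2): moves to (6,2)(W), (5,2)(W), (7,1)(W); every one is W ⇒ L
(8,3): moves to (6,3)(W), (5,3)(W), (7,2)(W); every one is W ⇒ L
(8,4): moves to (6,4)(W), (5,4)(W), (8,0)(W), (7,3)(W); every one is W ⇒ L
Every other cell has at least one move into one of the L cells above, so it is W.
L cells per row: a=0: 5, a=1: 5, a=2: 2, a=3: 1, a=4: 3, a=5: 5, a=6: 3, a=7: 2, a=8: 3; total 29.

29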